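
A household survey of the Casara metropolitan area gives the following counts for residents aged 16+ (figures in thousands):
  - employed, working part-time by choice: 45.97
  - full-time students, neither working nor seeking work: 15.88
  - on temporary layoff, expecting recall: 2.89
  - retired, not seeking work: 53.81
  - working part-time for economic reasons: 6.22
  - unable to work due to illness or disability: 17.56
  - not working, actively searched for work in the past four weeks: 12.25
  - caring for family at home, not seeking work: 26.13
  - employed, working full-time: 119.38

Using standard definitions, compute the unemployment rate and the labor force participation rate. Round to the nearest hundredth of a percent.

Employed = 45.97 + 6.22 + 119.38 = 171.57 thousand (anyone who worked, including part-time for economic reasons, counts as employed).
Unemployed = 2.89 + 12.25 = 15.14 thousand (jobless and actively searching, or on temporary layoff).
Labor force = 171.57 + 15.14 = 186.71 thousand.
Not in labor force = 15.88 + 53.81 + 17.56 + 26.13 = 113.38 thousand (those not working and not actively searching are outside the labor force).
Civilian working-age population = 186.71 + 113.38 = 300.09 thousand.
Unemployment rate = 15.14 / 186.71 = 8.11%.
Labor force participation rate = 186.71 / 300.09 = 62.22%.

Unemployment rate ≈ 8.11%; labor force participation rate ≈ 62.22%.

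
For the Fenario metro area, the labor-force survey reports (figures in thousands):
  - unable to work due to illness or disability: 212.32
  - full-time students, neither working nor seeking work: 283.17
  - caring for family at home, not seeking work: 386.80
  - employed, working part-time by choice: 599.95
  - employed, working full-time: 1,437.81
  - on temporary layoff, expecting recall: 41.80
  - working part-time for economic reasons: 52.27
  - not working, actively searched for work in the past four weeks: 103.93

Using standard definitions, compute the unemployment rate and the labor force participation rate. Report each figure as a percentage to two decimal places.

Employed = 599.95 + 1,437.81 + 52.27 = 2,090.03 thousand (anyone who worked, including part-time for economic reasons, counts as employed).
Unemployed = 41.80 + 103.93 = 145.73 thousand (jobless and actively searching, or on temporary layoff).
Labor force = 2,090.03 + 145.73 = 2,235.76 thousand.
Not in labor force = 212.32 + 283.17 + 386.80 = 882.29 thousand (those not working and not actively searching are outside the labor force).
Civilian working-age population = 2,235.76 + 882.29 = 3,118.05 thousand.
Unemployment rate = 145.73 / 2,235.76 = 6.52%.
Labor force participation rate = 2,235.76 / 3,118.05 = 71.70%.

Unemployment rate ≈ 6.52%; labor force participation rate ≈ 71.70%.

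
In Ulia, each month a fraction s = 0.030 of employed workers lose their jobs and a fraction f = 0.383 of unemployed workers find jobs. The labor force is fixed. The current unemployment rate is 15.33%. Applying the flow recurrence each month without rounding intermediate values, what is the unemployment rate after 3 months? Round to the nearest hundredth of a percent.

With a fixed labor force, u_{t+1} = u_t + s·(1−u_t) − f·u_t = u_t·(1−s−f) + s.
Here 1−s−f = 0.587 and s = 0.030.
u_1 = 0.153300 × 0.587 + 0.030 = 0.119987.
u_2 = 0.119987 × 0.587 + 0.030 = 0.100432.
u_3 = 0.100432 × 0.587 + 0.030 = 0.088954.

Unemployment rate after three months ≈ 8.90%.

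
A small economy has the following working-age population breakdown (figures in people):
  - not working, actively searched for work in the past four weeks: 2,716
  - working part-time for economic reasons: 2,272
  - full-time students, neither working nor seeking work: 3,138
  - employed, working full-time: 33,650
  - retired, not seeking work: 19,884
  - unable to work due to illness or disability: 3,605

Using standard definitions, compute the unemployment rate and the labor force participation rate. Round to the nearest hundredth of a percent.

Unemployment rate ≈ 7.03%; labor force participation rate ≈ 59.20%.

Employed = 2,272 + 33,650 = 35,922 (anyone who worked, including part-time for economic reasons, counts as employed).
Unemployed = 2,716.
Labor force = 35,922 + 2,716 = 38,638.
Not in labor force = 3,138 + 19,884 + 3,605 = 26,627 (those not working and not actively searching are outside the labor force).
Civilian working-age population = 38,638 + 26,627 = 65,265.
Unemployment rate = 2,716 / 38,638 = 7.03%.
Labor force participation rate = 38,638 / 65,265 = 59.20%.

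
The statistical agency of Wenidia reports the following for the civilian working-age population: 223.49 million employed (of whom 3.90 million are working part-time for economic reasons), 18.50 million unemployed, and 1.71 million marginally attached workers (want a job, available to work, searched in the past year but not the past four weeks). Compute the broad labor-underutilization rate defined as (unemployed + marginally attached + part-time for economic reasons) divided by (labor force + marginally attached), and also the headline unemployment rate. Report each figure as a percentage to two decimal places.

Broad underutilization rate ≈ 9.89%; headline unemployment rate ≈ 7.64%.

Labor force = 223.49 + 18.50 = 241.99 million.
Numerator = 18.50 + 1.71 + 3.90 = 24.11 million.
Denominator = 241.99 + 1.71 = 243.70 million.
Broad rate = 24.11 / 243.70 = 9.89%.
Headline unemployment rate = 18.50 / 241.99 = 7.64%.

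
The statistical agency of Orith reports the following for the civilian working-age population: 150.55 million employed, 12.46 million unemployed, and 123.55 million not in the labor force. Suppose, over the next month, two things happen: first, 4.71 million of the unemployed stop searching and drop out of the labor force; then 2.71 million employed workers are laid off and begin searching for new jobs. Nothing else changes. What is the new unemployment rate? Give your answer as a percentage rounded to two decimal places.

New unemployment rate ≈ 6.61%.

Initially, labor force = 150.55 + 12.46 = 163.01 million, so u = 12.46/163.01 = 7.64%.
After the first change, unemployed and labor force both fall by 4.71 → E = 150.55, U = 7.75, labor force = 158.30 million.
After the second change, employed falls and unemployed rises by 2.71; labor force unchanged → E = 147.84, U = 10.46, labor force = 158.30 million.
New unemployment rate = 10.46 / 158.30 = 6.61%.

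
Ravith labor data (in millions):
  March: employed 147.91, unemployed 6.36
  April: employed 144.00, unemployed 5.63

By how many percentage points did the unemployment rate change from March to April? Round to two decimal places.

March: labor force = 147.91 + 6.36 = 154.27; u = 6.36/154.27 = 4.12%.
April: labor force = 144.00 + 5.63 = 149.63; u = 5.63/149.63 = 3.76%.
Change = 3.76% − 4.12% = −0.36 pp.

The unemployment rate changed by −0.36 percentage points.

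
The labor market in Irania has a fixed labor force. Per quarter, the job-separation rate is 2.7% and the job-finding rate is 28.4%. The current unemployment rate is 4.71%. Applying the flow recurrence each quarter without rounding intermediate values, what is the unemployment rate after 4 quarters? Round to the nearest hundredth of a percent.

With a fixed labor force, u_{t+1} = u_t + s·(1−u_t) − f·u_t = u_t·(1−s−f) + s.
Here 1−s−f = 0.689 and s = 0.027.
u_1 = 0.047100 × 0.689 + 0.027 = 0.059452.
u_2 = 0.059452 × 0.689 + 0.027 = 0.067962.
u_3 = 0.067962 × 0.689 + 0.027 = 0.073826.
u_4 = 0.073826 × 0.689 + 0.027 = 0.077866.

Unemployment rate after four quarters ≈ 7.79%.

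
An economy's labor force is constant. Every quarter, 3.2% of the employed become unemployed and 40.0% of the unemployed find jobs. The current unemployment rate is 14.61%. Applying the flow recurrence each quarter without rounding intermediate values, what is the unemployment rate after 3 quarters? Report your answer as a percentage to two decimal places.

With a fixed labor force, u_{t+1} = u_t + s·(1−u_t) − f·u_t = u_t·(1−s−f) + s.
Here 1−s−f = 0.568 and s = 0.032.
u_1 = 0.146100 × 0.568 + 0.032 = 0.114985.
u_2 = 0.114985 × 0.568 + 0.032 = 0.097311.
u_3 = 0.097311 × 0.568 + 0.032 = 0.087273.

Unemployment rate after three quarters ≈ 8.73%.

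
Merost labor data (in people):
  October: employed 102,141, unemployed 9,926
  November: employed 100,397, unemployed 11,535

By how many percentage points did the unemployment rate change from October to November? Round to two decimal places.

The unemployment rate changed by +1.45 percentage points.

October: labor force = 102,141 + 9,926 = 112,067; u = 9,926/112,067 = 8.86%.
November: labor force = 100,397 + 11,535 = 111,932; u = 11,535/111,932 = 10.31%.
Change = 10.31% − 8.86% = +1.45 pp.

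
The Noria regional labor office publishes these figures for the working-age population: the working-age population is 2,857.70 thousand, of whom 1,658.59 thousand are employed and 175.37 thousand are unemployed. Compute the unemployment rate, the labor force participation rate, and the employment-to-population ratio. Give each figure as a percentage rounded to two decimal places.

Unemployment rate ≈ 9.56%; labor force participation rate ≈ 64.18%; employment-population ratio ≈ 58.04%.

Labor force = employed + unemployed = 1,658.59 + 175.37 = 1,833.96 thousand.
Unemployment rate = 175.37 / 1,833.96 = 9.56%.
Labor force participation rate = 1,833.96 / 2,857.70 = 64.18%.
Employment-population ratio = 1,658.59 / 2,857.70 = 58.04%.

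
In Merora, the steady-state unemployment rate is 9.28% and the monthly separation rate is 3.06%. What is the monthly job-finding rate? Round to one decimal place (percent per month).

Job-finding rate ≈ 29.9% per month.

From u* = s/(s+f): f = s·(1−u)/u.
f = 3.06 × (1 − 0.0928) / 0.0928 = 2.7760 / 0.0928 ≈ 29.9% per month.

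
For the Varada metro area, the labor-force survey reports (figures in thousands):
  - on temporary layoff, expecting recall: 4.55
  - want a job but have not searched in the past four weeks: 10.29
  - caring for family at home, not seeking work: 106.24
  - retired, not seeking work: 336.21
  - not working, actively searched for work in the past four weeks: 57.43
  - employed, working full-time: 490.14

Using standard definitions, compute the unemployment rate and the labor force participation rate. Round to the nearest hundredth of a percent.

Unemployment rate ≈ 11.23%; labor force participation rate ≈ 54.94%.

Employed = 490.14 thousand.
Unemployed = 4.55 + 57.43 = 61.98 thousand (jobless and actively searching, or on temporary layoff).
Labor force = 490.14 + 61.98 = 552.12 thousand.
Not in labor force = 10.29 + 106.24 + 336.21 = 452.74 thousand (those not working and not actively searching are outside the labor force — including those who want a job but have given up searching).
Civilian working-age population = 552.12 + 452.74 = 1,004.86 thousand.
Unemployment rate = 61.98 / 552.12 = 11.23%.
Labor force participation rate = 552.12 / 1,004.86 = 54.94%.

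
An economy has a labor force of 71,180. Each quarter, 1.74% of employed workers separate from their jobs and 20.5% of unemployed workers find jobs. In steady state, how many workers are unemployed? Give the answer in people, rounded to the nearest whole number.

About 5,569 are unemployed in steady state.

Steady-state unemployment rate u* = s/(s+f) = 1.74/(1.74+20.5) = 0.078237.
Unemployed = u* × labor force = 0.078237 × 71,180 ≈ 5,569.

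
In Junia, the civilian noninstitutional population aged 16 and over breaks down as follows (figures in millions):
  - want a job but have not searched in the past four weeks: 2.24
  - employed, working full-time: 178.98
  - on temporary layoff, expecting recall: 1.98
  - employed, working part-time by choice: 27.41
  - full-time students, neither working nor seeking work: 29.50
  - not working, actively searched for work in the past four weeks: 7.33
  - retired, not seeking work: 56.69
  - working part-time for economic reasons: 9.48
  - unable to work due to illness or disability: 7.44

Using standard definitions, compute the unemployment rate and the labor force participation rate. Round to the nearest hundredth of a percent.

Employed = 178.98 + 27.41 + 9.48 = 215.87 million (anyone who worked, including part-time for economic reasons, counts as employed).
Unemployed = 1.98 + 7.33 = 9.31 million (jobless and actively searching, or on temporary layoff).
Labor force = 215.87 + 9.31 = 225.18 million.
Not in labor force = 2.24 + 29.50 + 56.69 + 7.44 = 95.87 million (those not working and not actively searching are outside the labor force — including those who want a job but have given up searching).
Civilian working-age population = 225.18 + 95.87 = 321.05 million.
Unemployment rate = 9.31 / 225.18 = 4.13%.
Labor force participation rate = 225.18 / 321.05 = 70.14%.

Unemployment rate ≈ 4.13%; labor force participation rate ≈ 70.14%.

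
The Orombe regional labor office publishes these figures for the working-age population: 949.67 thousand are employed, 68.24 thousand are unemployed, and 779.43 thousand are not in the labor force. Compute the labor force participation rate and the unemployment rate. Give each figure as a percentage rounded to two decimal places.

Labor force participation rate ≈ 56.63%; unemployment rate ≈ 6.70%.

Labor force = employed + unemployed = 949.67 + 68.24 = 1,017.91 thousand.
Working-age population = 1,017.91 + 779.43 = 1,797.34 thousand.
Unemployment rate = 68.24 / 1,017.91 = 6.70%.
Labor force participation rate = 1,017.91 / 1,797.34 = 56.63%.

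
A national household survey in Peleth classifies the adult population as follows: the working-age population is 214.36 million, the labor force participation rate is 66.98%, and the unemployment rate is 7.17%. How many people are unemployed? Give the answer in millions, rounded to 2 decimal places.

About 10.29 million are unemployed.

Labor force = 0.6698 × 214.36 = 143.58 million.
Unemployed = 0.0717 × 143.58 ≈ 10.29 million.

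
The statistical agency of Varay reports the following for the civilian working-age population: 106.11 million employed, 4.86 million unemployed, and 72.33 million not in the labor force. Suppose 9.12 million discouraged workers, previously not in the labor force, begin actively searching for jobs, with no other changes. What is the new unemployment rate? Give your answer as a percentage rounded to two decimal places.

New unemployment rate ≈ 11.64%.

Initially, labor force = 106.11 + 4.86 = 110.97 million, so u = 4.86/110.97 = 4.38%.
After the change, unemployed and labor force both rise by 9.12 → E = 106.11, U = 13.98, labor force = 120.09 million.
New unemployment rate = 13.98 / 120.09 = 11.64%.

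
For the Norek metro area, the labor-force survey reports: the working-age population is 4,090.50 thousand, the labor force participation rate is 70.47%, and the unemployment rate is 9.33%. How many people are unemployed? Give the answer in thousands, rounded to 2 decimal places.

Labor force = 0.7047 × 4,090.50 = 2,882.58 thousand.
Unemployed = 0.0933 × 2,882.58 ≈ 268.94 thousand.

About 268.94 thousand are unemployed.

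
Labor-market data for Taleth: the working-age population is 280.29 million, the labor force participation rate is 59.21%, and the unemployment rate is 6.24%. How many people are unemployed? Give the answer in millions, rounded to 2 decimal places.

About 10.36 million are unemployed.

Labor force = 0.5921 × 280.29 = 165.96 million.
Unemployed = 0.0624 × 165.96 ≈ 10.36 million.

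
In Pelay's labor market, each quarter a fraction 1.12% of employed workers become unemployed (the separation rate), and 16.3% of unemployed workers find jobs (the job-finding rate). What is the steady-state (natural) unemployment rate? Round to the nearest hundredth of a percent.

Steady-state unemployment rate ≈ 6.43%.

At steady state the flows balance: s·E = f·U, so U/(E+U) = s/(s+f).
u* = 1.12 / (1.12 + 16.3) = 1.12 / 17.42 = 6.43%.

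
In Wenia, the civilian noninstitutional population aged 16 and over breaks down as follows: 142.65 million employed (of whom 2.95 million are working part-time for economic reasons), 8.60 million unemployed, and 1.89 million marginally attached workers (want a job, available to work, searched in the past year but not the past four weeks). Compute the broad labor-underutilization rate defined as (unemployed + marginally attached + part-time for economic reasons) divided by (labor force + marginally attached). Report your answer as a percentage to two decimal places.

Broad underutilization rate ≈ 8.78%.

Labor force = 142.65 + 8.60 = 151.25 million.
Numerator = 8.60 + 1.89 + 2.95 = 13.44 million.
Denominator = 151.25 + 1.89 = 153.14 million.
Broad rate = 13.44 / 153.14 = 8.78%.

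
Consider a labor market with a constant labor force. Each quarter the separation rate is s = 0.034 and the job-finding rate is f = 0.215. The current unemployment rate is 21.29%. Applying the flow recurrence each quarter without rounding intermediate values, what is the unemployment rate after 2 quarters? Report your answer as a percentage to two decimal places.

With a fixed labor force, u_{t+1} = u_t + s·(1−u_t) − f·u_t = u_t·(1−s−f) + s.
Here 1−s−f = 0.751 and s = 0.034.
u_1 = 0.212900 × 0.751 + 0.034 = 0.193888.
u_2 = 0.193888 × 0.751 + 0.034 = 0.179610.

Unemployment rate after two quarters ≈ 17.96%.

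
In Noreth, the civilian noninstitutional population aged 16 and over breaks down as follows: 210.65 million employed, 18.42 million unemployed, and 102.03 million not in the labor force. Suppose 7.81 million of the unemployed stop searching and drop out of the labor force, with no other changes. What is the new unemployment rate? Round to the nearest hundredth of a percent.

Initially, labor force = 210.65 + 18.42 = 229.07 million, so u = 18.42/229.07 = 8.04%.
After the change, unemployed and labor force both fall by 7.81 → E = 210.65, U = 10.61, labor force = 221.26 million.
New unemployment rate = 10.61 / 221.26 = 4.80%.

New unemployment rate ≈ 4.80%.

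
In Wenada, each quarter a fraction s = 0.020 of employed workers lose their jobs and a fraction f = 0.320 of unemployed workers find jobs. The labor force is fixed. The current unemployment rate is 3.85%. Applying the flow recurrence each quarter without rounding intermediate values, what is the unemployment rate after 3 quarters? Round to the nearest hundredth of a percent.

With a fixed labor force, u_{t+1} = u_t + s·(1−u_t) − f·u_t = u_t·(1−s−f) + s.
Here 1−s−f = 0.660 and s = 0.020.
u_1 = 0.038500 × 0.660 + 0.020 = 0.045410.
u_2 = 0.045410 × 0.660 + 0.020 = 0.049971.
u_3 = 0.049971 × 0.660 + 0.020 = 0.052981.

Unemployment rate after three quarters ≈ 5.30%.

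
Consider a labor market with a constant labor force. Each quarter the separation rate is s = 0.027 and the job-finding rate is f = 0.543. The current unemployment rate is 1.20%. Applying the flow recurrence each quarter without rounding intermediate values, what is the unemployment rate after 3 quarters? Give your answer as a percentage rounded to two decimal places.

Unemployment rate after three quarters ≈ 4.46%.

With a fixed labor force, u_{t+1} = u_t + s·(1−u_t) − f·u_t = u_t·(1−s−f) + s.
Here 1−s−f = 0.430 and s = 0.027.
u_1 = 0.012000 × 0.430 + 0.027 = 0.032160.
u_2 = 0.032160 × 0.430 + 0.027 = 0.040829.
u_3 = 0.040829 × 0.430 + 0.027 = 0.044556.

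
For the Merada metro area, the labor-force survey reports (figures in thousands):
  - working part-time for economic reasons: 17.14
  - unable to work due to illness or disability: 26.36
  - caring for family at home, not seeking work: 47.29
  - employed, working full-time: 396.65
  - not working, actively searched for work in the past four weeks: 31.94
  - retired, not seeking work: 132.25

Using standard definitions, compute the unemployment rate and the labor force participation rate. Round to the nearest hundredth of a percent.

Employed = 17.14 + 396.65 = 413.79 thousand (anyone who worked, including part-time for economic reasons, counts as employed).
Unemployed = 31.94 thousand.
Labor force = 413.79 + 31.94 = 445.73 thousand.
Not in labor force = 26.36 + 47.29 + 132.25 = 205.90 thousand (those not working and not actively searching are outside the labor force).
Civilian working-age population = 445.73 + 205.90 = 651.63 thousand.
Unemployment rate = 31.94 / 445.73 = 7.17%.
Labor force participation rate = 445.73 / 651.63 = 68.40%.

Unemployment rate ≈ 7.17%; labor force participation rate ≈ 68.40%.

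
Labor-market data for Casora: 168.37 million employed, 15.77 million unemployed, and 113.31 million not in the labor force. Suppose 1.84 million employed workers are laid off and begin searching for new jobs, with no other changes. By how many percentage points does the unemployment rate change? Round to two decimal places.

Initially, labor force = 168.37 + 15.77 = 184.14 million, so u = 15.77/184.14 = 8.56%.
After the change, employed falls and unemployed rises by 1.84; labor force unchanged → E = 166.53, U = 17.61, labor force = 184.14 million.
New unemployment rate = 17.61 / 184.14 = 9.56%.
Change = 9.56% − 8.56% = +1.00 percentage points.

The unemployment rate changes by +1.00 percentage points.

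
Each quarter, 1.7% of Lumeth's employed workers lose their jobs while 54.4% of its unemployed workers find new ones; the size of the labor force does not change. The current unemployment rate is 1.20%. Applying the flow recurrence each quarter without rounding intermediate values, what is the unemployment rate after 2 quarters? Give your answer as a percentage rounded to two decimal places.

With a fixed labor force, u_{t+1} = u_t + s·(1−u_t) − f·u_t = u_t·(1−s−f) + s.
Here 1−s−f = 0.439 and s = 0.017.
u_1 = 0.012000 × 0.439 + 0.017 = 0.022268.
u_2 = 0.022268 × 0.439 + 0.017 = 0.026776.

Unemployment rate after two quarters ≈ 2.68%.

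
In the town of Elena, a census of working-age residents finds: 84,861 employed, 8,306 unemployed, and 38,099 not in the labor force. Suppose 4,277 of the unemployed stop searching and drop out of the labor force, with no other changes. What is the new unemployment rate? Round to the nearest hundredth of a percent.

New unemployment rate ≈ 4.53%.

Initially, labor force = 84,861 + 8,306 = 93,167, so u = 8,306/93,167 = 8.92%.
After the change, unemployed and labor force both fall by 4,277 → E = 84,861, U = 4,029, labor force = 88,890.
New unemployment rate = 4,029 / 88,890 = 4.53%.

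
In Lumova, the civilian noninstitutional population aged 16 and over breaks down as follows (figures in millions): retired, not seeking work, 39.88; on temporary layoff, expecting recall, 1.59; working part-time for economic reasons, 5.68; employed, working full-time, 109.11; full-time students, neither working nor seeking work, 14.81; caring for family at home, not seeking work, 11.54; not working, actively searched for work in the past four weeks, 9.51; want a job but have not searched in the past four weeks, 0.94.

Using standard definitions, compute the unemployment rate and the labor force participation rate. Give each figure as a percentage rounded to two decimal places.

Unemployment rate ≈ 8.82%; labor force participation rate ≈ 65.21%.

Employed = 5.68 + 109.11 = 114.79 million (anyone who worked, including part-time for economic reasons, counts as employed).
Unemployed = 1.59 + 9.51 = 11.10 million (jobless and actively searching, or on temporary layoff).
Labor force = 114.79 + 11.10 = 125.89 million.
Not in labor force = 39.88 + 14.81 + 11.54 + 0.94 = 67.17 million (those not working and not actively searching are outside the labor force — including those who want a job but have given up searching).
Civilian working-age population = 125.89 + 67.17 = 193.06 million.
Unemployment rate = 11.10 / 125.89 = 8.82%.
Labor force participation rate = 125.89 / 193.06 = 65.21%.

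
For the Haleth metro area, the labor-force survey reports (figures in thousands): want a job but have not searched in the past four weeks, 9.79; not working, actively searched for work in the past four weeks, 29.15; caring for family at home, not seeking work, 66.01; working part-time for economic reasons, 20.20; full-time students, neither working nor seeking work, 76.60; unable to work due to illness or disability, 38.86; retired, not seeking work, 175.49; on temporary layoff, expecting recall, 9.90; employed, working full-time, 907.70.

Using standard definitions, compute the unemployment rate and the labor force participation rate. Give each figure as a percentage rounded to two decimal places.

Employed = 20.20 + 907.70 = 927.90 thousand (anyone who worked, including part-time for economic reasons, counts as employed).
Unemployed = 29.15 + 9.90 = 39.05 thousand (jobless and actively searching, or on temporary layoff).
Labor force = 927.90 + 39.05 = 966.95 thousand.
Not in labor force = 9.79 + 66.01 + 76.60 + 38.86 + 175.49 = 366.75 thousand (those not working and not actively searching are outside the labor force — including those who want a job but have given up searching).
Civilian working-age population = 966.95 + 366.75 = 1,333.70 thousand.
Unemployment rate = 39.05 / 966.95 = 4.04%.
Labor force participation rate = 966.95 / 1,333.70 = 72.50%.

Unemployment rate ≈ 4.04%; labor force participation rate ≈ 72.50%.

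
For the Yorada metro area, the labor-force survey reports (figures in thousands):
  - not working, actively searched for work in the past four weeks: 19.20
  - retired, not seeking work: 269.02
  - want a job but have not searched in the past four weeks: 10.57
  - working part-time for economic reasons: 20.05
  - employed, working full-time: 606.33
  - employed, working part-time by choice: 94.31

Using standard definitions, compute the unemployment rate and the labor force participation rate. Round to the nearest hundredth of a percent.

Unemployment rate ≈ 2.59%; labor force participation rate ≈ 72.58%.

Employed = 20.05 + 606.33 + 94.31 = 720.69 thousand (anyone who worked, including part-time for economic reasons, counts as employed).
Unemployed = 19.20 thousand.
Labor force = 720.69 + 19.20 = 739.89 thousand.
Not in labor force = 269.02 + 10.57 = 279.59 thousand (those not working and not actively searching are outside the labor force — including those who want a job but have given up searching).
Civilian working-age population = 739.89 + 279.59 = 1,019.48 thousand.
Unemployment rate = 19.20 / 739.89 = 2.59%.
Labor force participation rate = 739.89 / 1,019.48 = 72.58%.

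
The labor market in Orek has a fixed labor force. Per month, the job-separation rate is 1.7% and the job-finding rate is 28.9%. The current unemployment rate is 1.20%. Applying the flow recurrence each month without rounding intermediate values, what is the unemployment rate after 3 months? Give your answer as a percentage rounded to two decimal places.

Unemployment rate after three months ≈ 4.10%.

With a fixed labor force, u_{t+1} = u_t + s·(1−u_t) − f·u_t = u_t·(1−s−f) + s.
Here 1−s−f = 0.694 and s = 0.017.
u_1 = 0.012000 × 0.694 + 0.017 = 0.025328.
u_2 = 0.025328 × 0.694 + 0.017 = 0.034578.
u_3 = 0.034578 × 0.694 + 0.017 = 0.040997.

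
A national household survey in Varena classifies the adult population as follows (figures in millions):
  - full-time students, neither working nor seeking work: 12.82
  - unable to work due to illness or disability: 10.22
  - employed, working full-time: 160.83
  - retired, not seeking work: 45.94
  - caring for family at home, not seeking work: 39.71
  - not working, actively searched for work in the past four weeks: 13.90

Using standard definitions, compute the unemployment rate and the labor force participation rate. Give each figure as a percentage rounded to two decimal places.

Unemployment rate ≈ 7.96%; labor force participation rate ≈ 61.65%.

Employed = 160.83 million.
Unemployed = 13.90 million.
Labor force = 160.83 + 13.90 = 174.73 million.
Not in labor force = 12.82 + 10.22 + 45.94 + 39.71 = 108.69 million (those not working and not actively searching are outside the labor force).
Civilian working-age population = 174.73 + 108.69 = 283.42 million.
Unemployment rate = 13.90 / 174.73 = 7.96%.
Labor force participation rate = 174.73 / 283.42 = 61.65%.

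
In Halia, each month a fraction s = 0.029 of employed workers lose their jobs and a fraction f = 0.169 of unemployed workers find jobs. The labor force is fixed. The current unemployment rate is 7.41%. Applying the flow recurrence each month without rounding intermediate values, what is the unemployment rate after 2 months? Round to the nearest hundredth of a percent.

Unemployment rate after two months ≈ 9.99%.

With a fixed labor force, u_{t+1} = u_t + s·(1−u_t) − f·u_t = u_t·(1−s−f) + s.
Here 1−s−f = 0.802 and s = 0.029.
u_1 = 0.074100 × 0.802 + 0.029 = 0.088428.
u_2 = 0.088428 × 0.802 + 0.029 = 0.099919.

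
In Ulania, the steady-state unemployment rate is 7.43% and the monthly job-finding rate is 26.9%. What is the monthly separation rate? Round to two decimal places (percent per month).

From u* = s/(s+f): s = u·f/(1−u).
s = 0.0743 × 26.9 / (1 − 0.0743) = 1.9987 / 0.9257 ≈ 2.16% per month.

Separation rate ≈ 2.16% per month.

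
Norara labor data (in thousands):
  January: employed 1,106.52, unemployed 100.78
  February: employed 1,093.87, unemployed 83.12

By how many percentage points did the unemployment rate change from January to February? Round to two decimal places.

January: labor force = 1,106.52 + 100.78 = 1,207.30; u = 100.78/1,207.30 = 8.35%.
February: labor force = 1,093.87 + 83.12 = 1,176.99; u = 83.12/1,176.99 = 7.06%.
Change = 7.06% − 8.35% = −1.29 pp.

The unemployment rate changed by −1.29 percentage points.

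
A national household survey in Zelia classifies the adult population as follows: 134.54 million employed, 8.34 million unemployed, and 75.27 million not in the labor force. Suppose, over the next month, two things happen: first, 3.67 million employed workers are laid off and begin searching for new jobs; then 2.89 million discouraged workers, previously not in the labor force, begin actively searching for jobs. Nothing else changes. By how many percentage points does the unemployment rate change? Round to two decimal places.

Initially, labor force = 134.54 + 8.34 = 142.88 million, so u = 8.34/142.88 = 5.84%.
After the first change, employed falls and unemployed rises by 3.67; labor force unchanged → E = 130.87, U = 12.01, labor force = 142.88 million.
After the second change, unemployed and labor force both rise by 2.89 → E = 130.87, U = 14.90, labor force = 145.77 million.
New unemployment rate = 14.90 / 145.77 = 10.22%.
Change = 10.22% − 5.84% = +4.38 percentage points.

The unemployment rate changes by +4.38 percentage points.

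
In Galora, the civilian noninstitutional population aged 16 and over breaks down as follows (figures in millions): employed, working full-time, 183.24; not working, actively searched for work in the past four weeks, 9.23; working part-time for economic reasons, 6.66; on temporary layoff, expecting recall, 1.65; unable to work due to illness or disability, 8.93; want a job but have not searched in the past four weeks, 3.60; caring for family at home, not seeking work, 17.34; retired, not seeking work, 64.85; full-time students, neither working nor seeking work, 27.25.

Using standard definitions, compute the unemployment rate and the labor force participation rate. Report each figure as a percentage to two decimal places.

Unemployment rate ≈ 5.42%; labor force participation rate ≈ 62.21%.

Employed = 183.24 + 6.66 = 189.90 million (anyone who worked, including part-time for economic reasons, counts as employed).
Unemployed = 9.23 + 1.65 = 10.88 million (jobless and actively searching, or on temporary layoff).
Labor force = 189.90 + 10.88 = 200.78 million.
Not in labor force = 8.93 + 3.60 + 17.34 + 64.85 + 27.25 = 121.97 million (those not working and not actively searching are outside the labor force — including those who want a job but have given up searching).
Civilian working-age population = 200.78 + 121.97 = 322.75 million.
Unemployment rate = 10.88 / 200.78 = 5.42%.
Labor force participation rate = 200.78 / 322.75 = 62.21%.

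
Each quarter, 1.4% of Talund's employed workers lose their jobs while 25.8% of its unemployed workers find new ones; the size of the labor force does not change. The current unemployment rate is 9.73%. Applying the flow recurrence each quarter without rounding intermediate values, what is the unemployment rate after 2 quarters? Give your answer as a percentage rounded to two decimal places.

With a fixed labor force, u_{t+1} = u_t + s·(1−u_t) − f·u_t = u_t·(1−s−f) + s.
Here 1−s−f = 0.728 and s = 0.014.
u_1 = 0.097300 × 0.728 + 0.014 = 0.084834.
u_2 = 0.084834 × 0.728 + 0.014 = 0.075759.

Unemployment rate after two quarters ≈ 7.58%.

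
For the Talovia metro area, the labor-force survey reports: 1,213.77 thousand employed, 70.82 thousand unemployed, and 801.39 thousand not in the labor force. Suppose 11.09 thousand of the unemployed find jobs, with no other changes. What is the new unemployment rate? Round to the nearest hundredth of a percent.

Initially, labor force = 1,213.77 + 70.82 = 1,284.59 thousand, so u = 70.82/1,284.59 = 5.51%.
After the change, unemployed falls and employed rises by 11.09; labor force unchanged → E = 1,224.86, U = 59.73, labor force = 1,284.59 thousand.
New unemployment rate = 59.73 / 1,284.59 = 4.65%.

New unemployment rate ≈ 4.65%.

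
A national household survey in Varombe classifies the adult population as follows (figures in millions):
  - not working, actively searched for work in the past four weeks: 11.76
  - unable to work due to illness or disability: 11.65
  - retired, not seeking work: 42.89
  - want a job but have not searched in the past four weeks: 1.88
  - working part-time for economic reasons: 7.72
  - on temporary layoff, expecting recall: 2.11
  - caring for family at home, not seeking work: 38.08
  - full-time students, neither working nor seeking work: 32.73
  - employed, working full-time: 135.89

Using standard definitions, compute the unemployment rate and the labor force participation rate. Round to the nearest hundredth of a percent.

Employed = 7.72 + 135.89 = 143.61 million (anyone who worked, including part-time for economic reasons, counts as employed).
Unemployed = 11.76 + 2.11 = 13.87 million (jobless and actively searching, or on temporary layoff).
Labor force = 143.61 + 13.87 = 157.48 million.
Not in labor force = 11.65 + 42.89 + 1.88 + 38.08 + 32.73 = 127.23 million (those not working and not actively searching are outside the labor force — including those who want a job but have given up searching).
Civilian working-age population = 157.48 + 127.23 = 284.71 million.
Unemployment rate = 13.87 / 157.48 = 8.81%.
Labor force participation rate = 157.48 / 284.71 = 55.31%.

Unemployment rate ≈ 8.81%; labor force participation rate ≈ 55.31%.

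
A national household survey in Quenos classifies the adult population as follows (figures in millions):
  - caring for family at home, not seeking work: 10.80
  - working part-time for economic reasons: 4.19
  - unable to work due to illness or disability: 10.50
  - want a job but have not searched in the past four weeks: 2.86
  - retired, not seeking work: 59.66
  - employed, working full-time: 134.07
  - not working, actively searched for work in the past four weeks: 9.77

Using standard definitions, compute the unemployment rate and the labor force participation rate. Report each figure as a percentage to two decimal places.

Unemployment rate ≈ 6.60%; labor force participation rate ≈ 63.85%.

Employed = 4.19 + 134.07 = 138.26 million (anyone who worked, including part-time for economic reasons, counts as employed).
Unemployed = 9.77 million.
Labor force = 138.26 + 9.77 = 148.03 million.
Not in labor force = 10.80 + 10.50 + 2.86 + 59.66 = 83.82 million (those not working and not actively searching are outside the labor force — including those who want a job but have given up searching).
Civilian working-age population = 148.03 + 83.82 = 231.85 million.
Unemployment rate = 9.77 / 148.03 = 6.60%.
Labor force participation rate = 148.03 / 231.85 = 63.85%.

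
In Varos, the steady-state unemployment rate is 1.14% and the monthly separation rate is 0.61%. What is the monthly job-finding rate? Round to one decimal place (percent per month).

From u* = s/(s+f): f = s·(1−u)/u.
f = 0.61 × (1 − 0.0114) / 0.0114 = 0.6030 / 0.0114 ≈ 52.9% per month.

Job-finding rate ≈ 52.9% per month.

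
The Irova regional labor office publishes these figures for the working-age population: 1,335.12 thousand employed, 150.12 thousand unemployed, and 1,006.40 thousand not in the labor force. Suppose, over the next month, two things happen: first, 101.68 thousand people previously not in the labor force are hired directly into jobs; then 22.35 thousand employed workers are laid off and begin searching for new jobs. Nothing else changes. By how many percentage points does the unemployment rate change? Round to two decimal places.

Initially, labor force = 1,335.12 + 150.12 = 1,485.24 thousand, so u = 150.12/1,485.24 = 10.11%.
After the first change, employed and labor force both rise by 101.68; unemployed unchanged → E = 1,436.80, U = 150.12, labor force = 1,586.92 thousand.
After the second change, employed falls and unemployed rises by 22.35; labor force unchanged → E = 1,414.45, U = 172.47, labor force = 1,586.92 thousand.
New unemployment rate = 172.47 / 1,586.92 = 10.87%.
Change = 10.87% − 10.11% = +0.76 percentage points.

The unemployment rate changes by +0.76 percentage points.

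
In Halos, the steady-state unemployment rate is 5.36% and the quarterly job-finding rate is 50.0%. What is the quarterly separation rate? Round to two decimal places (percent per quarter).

From u* = s/(s+f): s = u·f/(1−u).
s = 0.0536 × 50.0 / (1 − 0.0536) = 2.6800 / 0.9464 ≈ 2.83% per quarter.

Separation rate ≈ 2.83% per quarter.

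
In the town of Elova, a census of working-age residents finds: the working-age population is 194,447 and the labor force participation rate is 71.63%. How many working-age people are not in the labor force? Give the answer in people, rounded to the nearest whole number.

About 55,165 are not in the labor force.

Share not in the labor force = 1 − 0.7163 = 0.2837.
Not in labor force = 0.2837 × 194,447 ≈ 55,165.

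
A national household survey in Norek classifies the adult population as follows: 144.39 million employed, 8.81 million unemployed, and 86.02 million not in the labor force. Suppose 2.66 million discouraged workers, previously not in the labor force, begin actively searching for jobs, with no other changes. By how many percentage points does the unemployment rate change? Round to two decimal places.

The unemployment rate changes by +1.61 percentage points.

Initially, labor force = 144.39 + 8.81 = 153.20 million, so u = 8.81/153.20 = 5.75%.
After the change, unemployed and labor force both rise by 2.66 → E = 144.39, U = 11.47, labor force = 155.86 million.
New unemployment rate = 11.47 / 155.86 = 7.36%.
Change = 7.36% − 5.75% = +1.61 percentage points.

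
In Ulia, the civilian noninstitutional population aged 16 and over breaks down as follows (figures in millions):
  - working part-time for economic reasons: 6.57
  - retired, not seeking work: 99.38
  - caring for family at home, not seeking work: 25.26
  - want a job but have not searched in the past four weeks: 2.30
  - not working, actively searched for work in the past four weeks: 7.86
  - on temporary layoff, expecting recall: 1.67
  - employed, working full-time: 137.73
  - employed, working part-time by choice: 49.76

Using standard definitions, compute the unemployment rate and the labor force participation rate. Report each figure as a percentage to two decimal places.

Employed = 6.57 + 137.73 + 49.76 = 194.06 million (anyone who worked, including part-time for economic reasons, counts as employed).
Unemployed = 7.86 + 1.67 = 9.53 million (jobless and actively searching, or on temporary layoff).
Labor force = 194.06 + 9.53 = 203.59 million.
Not in labor force = 99.38 + 25.26 + 2.30 = 126.94 million (those not working and not actively searching are outside the labor force — including those who want a job but have given up searching).
Civilian working-age population = 203.59 + 126.94 = 330.53 million.
Unemployment rate = 9.53 / 203.59 = 4.68%.
Labor force participation rate = 203.59 / 330.53 = 61.60%.

Unemployment rate ≈ 4.68%; labor force participation rate ≈ 61.60%.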